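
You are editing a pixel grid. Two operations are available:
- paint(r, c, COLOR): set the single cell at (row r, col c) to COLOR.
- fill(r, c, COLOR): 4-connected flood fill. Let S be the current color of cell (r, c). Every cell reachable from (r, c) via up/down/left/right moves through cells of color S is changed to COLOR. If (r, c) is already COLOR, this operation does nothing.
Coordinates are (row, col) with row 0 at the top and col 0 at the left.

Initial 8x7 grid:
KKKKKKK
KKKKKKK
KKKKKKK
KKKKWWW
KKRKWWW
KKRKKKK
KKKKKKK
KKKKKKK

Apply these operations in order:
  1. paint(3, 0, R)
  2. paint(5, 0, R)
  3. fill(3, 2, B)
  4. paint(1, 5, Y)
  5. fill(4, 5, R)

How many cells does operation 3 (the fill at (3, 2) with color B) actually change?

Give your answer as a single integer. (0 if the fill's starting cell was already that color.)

Answer: 46

Derivation:
After op 1 paint(3,0,R):
KKKKKKK
KKKKKKK
KKKKKKK
RKKKWWW
KKRKWWW
KKRKKKK
KKKKKKK
KKKKKKK
After op 2 paint(5,0,R):
KKKKKKK
KKKKKKK
KKKKKKK
RKKKWWW
KKRKWWW
RKRKKKK
KKKKKKK
KKKKKKK
After op 3 fill(3,2,B) [46 cells changed]:
BBBBBBB
BBBBBBB
BBBBBBB
RBBBWWW
BBRBWWW
RBRBBBB
BBBBBBB
BBBBBBB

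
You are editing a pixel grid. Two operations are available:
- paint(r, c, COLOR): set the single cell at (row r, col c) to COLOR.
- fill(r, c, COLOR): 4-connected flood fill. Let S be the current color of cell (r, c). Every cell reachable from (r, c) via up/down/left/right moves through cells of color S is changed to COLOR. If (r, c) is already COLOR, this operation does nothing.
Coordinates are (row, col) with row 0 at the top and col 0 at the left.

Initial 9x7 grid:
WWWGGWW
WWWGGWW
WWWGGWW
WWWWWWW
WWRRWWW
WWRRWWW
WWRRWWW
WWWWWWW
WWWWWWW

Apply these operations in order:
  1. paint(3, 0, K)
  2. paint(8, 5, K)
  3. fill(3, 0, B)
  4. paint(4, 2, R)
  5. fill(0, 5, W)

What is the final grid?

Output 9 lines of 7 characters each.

Answer: WWWGGWW
WWWGGWW
WWWGGWW
BWWWWWW
WWRRWWW
WWRRWWW
WWRRWWW
WWWWWWW
WWWWWKW

Derivation:
After op 1 paint(3,0,K):
WWWGGWW
WWWGGWW
WWWGGWW
KWWWWWW
WWRRWWW
WWRRWWW
WWRRWWW
WWWWWWW
WWWWWWW
After op 2 paint(8,5,K):
WWWGGWW
WWWGGWW
WWWGGWW
KWWWWWW
WWRRWWW
WWRRWWW
WWRRWWW
WWWWWWW
WWWWWKW
After op 3 fill(3,0,B) [1 cells changed]:
WWWGGWW
WWWGGWW
WWWGGWW
BWWWWWW
WWRRWWW
WWRRWWW
WWRRWWW
WWWWWWW
WWWWWKW
After op 4 paint(4,2,R):
WWWGGWW
WWWGGWW
WWWGGWW
BWWWWWW
WWRRWWW
WWRRWWW
WWRRWWW
WWWWWWW
WWWWWKW
After op 5 fill(0,5,W) [0 cells changed]:
WWWGGWW
WWWGGWW
WWWGGWW
BWWWWWW
WWRRWWW
WWRRWWW
WWRRWWW
WWWWWWW
WWWWWKW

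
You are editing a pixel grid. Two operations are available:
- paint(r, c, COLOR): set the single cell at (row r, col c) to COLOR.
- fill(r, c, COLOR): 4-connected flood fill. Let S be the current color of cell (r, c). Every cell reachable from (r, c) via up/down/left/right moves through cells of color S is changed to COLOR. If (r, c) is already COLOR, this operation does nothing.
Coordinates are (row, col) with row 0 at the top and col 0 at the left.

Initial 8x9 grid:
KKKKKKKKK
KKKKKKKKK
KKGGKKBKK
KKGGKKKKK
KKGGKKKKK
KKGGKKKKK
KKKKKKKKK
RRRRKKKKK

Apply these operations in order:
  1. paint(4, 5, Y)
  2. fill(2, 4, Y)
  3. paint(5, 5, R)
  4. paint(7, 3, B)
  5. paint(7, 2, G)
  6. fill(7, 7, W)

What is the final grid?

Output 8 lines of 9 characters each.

After op 1 paint(4,5,Y):
KKKKKKKKK
KKKKKKKKK
KKGGKKBKK
KKGGKKKKK
KKGGKYKKK
KKGGKKKKK
KKKKKKKKK
RRRRKKKKK
After op 2 fill(2,4,Y) [58 cells changed]:
YYYYYYYYY
YYYYYYYYY
YYGGYYBYY
YYGGYYYYY
YYGGYYYYY
YYGGYYYYY
YYYYYYYYY
RRRRYYYYY
After op 3 paint(5,5,R):
YYYYYYYYY
YYYYYYYYY
YYGGYYBYY
YYGGYYYYY
YYGGYYYYY
YYGGYRYYY
YYYYYYYYY
RRRRYYYYY
After op 4 paint(7,3,B):
YYYYYYYYY
YYYYYYYYY
YYGGYYBYY
YYGGYYYYY
YYGGYYYYY
YYGGYRYYY
YYYYYYYYY
RRRBYYYYY
After op 5 paint(7,2,G):
YYYYYYYYY
YYYYYYYYY
YYGGYYBYY
YYGGYYYYY
YYGGYYYYY
YYGGYRYYY
YYYYYYYYY
RRGBYYYYY
After op 6 fill(7,7,W) [58 cells changed]:
WWWWWWWWW
WWWWWWWWW
WWGGWWBWW
WWGGWWWWW
WWGGWWWWW
WWGGWRWWW
WWWWWWWWW
RRGBWWWWW

Answer: WWWWWWWWW
WWWWWWWWW
WWGGWWBWW
WWGGWWWWW
WWGGWWWWW
WWGGWRWWW
WWWWWWWWW
RRGBWWWWW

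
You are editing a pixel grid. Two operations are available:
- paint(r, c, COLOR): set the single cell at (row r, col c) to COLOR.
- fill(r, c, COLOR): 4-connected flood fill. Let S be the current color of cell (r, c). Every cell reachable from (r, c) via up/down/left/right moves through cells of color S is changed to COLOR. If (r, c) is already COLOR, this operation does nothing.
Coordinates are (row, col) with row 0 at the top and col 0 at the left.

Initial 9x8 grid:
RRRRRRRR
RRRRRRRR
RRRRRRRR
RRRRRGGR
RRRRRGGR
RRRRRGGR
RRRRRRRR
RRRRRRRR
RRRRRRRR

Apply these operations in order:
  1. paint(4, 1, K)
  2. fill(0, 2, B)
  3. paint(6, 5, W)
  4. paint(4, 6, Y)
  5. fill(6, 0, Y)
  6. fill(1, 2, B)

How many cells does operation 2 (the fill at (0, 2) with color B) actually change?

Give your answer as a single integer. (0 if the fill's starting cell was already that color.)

Answer: 65

Derivation:
After op 1 paint(4,1,K):
RRRRRRRR
RRRRRRRR
RRRRRRRR
RRRRRGGR
RKRRRGGR
RRRRRGGR
RRRRRRRR
RRRRRRRR
RRRRRRRR
After op 2 fill(0,2,B) [65 cells changed]:
BBBBBBBB
BBBBBBBB
BBBBBBBB
BBBBBGGB
BKBBBGGB
BBBBBGGB
BBBBBBBB
BBBBBBBB
BBBBBBBB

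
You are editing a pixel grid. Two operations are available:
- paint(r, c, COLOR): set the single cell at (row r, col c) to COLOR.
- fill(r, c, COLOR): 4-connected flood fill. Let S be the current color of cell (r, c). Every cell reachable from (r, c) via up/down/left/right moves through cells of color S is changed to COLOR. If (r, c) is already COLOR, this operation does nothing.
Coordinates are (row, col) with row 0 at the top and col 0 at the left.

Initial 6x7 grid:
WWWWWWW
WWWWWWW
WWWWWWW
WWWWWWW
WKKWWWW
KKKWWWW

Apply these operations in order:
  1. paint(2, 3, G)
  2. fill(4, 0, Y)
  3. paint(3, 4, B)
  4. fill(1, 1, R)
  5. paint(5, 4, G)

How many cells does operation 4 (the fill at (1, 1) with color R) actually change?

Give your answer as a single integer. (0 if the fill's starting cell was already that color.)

After op 1 paint(2,3,G):
WWWWWWW
WWWWWWW
WWWGWWW
WWWWWWW
WKKWWWW
KKKWWWW
After op 2 fill(4,0,Y) [36 cells changed]:
YYYYYYY
YYYYYYY
YYYGYYY
YYYYYYY
YKKYYYY
KKKYYYY
After op 3 paint(3,4,B):
YYYYYYY
YYYYYYY
YYYGYYY
YYYYBYY
YKKYYYY
KKKYYYY
After op 4 fill(1,1,R) [35 cells changed]:
RRRRRRR
RRRRRRR
RRRGRRR
RRRRBRR
RKKRRRR
KKKRRRR

Answer: 35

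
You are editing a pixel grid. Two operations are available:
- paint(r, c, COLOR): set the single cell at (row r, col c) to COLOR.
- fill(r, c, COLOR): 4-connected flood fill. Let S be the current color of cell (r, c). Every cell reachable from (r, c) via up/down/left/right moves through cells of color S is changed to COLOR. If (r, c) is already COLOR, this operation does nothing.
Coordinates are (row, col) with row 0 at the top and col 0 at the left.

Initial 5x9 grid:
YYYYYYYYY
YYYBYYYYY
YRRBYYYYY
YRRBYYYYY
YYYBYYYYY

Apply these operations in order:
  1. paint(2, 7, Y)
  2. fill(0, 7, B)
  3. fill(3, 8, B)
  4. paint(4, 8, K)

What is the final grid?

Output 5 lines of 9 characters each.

Answer: BBBBBBBBB
BBBBBBBBB
BRRBBBBBB
BRRBBBBBB
BBBBBBBBK

Derivation:
After op 1 paint(2,7,Y):
YYYYYYYYY
YYYBYYYYY
YRRBYYYYY
YRRBYYYYY
YYYBYYYYY
After op 2 fill(0,7,B) [37 cells changed]:
BBBBBBBBB
BBBBBBBBB
BRRBBBBBB
BRRBBBBBB
BBBBBBBBB
After op 3 fill(3,8,B) [0 cells changed]:
BBBBBBBBB
BBBBBBBBB
BRRBBBBBB
BRRBBBBBB
BBBBBBBBB
After op 4 paint(4,8,K):
BBBBBBBBB
BBBBBBBBB
BRRBBBBBB
BRRBBBBBB
BBBBBBBBK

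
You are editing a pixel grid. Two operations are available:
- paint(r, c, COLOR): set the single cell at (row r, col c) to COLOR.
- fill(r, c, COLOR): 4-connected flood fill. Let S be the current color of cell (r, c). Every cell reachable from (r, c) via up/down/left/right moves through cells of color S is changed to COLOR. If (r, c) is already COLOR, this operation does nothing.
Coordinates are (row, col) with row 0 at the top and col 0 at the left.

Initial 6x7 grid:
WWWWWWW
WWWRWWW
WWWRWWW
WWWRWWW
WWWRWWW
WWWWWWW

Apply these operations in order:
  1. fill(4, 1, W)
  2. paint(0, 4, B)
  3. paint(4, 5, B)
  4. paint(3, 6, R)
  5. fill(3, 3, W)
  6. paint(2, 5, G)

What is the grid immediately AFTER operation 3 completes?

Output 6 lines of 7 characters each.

After op 1 fill(4,1,W) [0 cells changed]:
WWWWWWW
WWWRWWW
WWWRWWW
WWWRWWW
WWWRWWW
WWWWWWW
After op 2 paint(0,4,B):
WWWWBWW
WWWRWWW
WWWRWWW
WWWRWWW
WWWRWWW
WWWWWWW
After op 3 paint(4,5,B):
WWWWBWW
WWWRWWW
WWWRWWW
WWWRWWW
WWWRWBW
WWWWWWW

Answer: WWWWBWW
WWWRWWW
WWWRWWW
WWWRWWW
WWWRWBW
WWWWWWW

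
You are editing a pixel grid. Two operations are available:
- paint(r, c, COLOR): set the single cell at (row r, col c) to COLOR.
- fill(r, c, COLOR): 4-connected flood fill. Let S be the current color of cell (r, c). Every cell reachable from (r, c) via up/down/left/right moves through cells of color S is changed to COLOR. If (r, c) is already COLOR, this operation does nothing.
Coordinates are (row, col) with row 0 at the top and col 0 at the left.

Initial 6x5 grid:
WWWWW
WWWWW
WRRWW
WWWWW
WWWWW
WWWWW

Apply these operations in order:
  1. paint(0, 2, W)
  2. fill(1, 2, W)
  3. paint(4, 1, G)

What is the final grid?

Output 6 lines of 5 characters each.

Answer: WWWWW
WWWWW
WRRWW
WWWWW
WGWWW
WWWWW

Derivation:
After op 1 paint(0,2,W):
WWWWW
WWWWW
WRRWW
WWWWW
WWWWW
WWWWW
After op 2 fill(1,2,W) [0 cells changed]:
WWWWW
WWWWW
WRRWW
WWWWW
WWWWW
WWWWW
After op 3 paint(4,1,G):
WWWWW
WWWWW
WRRWW
WWWWW
WGWWW
WWWWW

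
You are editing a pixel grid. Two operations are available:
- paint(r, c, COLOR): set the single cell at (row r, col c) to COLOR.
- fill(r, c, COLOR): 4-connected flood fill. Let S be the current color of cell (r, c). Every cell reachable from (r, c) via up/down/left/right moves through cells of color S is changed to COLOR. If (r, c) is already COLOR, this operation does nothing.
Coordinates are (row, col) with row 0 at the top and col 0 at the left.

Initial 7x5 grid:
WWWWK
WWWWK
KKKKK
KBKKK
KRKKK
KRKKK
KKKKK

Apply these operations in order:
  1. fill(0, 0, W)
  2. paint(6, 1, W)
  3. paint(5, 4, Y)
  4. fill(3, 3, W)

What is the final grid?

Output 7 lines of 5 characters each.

Answer: WWWWW
WWWWW
WWWWW
WBWWW
WRWWW
WRWWY
WWWWW

Derivation:
After op 1 fill(0,0,W) [0 cells changed]:
WWWWK
WWWWK
KKKKK
KBKKK
KRKKK
KRKKK
KKKKK
After op 2 paint(6,1,W):
WWWWK
WWWWK
KKKKK
KBKKK
KRKKK
KRKKK
KWKKK
After op 3 paint(5,4,Y):
WWWWK
WWWWK
KKKKK
KBKKK
KRKKK
KRKKY
KWKKK
After op 4 fill(3,3,W) [22 cells changed]:
WWWWW
WWWWW
WWWWW
WBWWW
WRWWW
WRWWY
WWWWW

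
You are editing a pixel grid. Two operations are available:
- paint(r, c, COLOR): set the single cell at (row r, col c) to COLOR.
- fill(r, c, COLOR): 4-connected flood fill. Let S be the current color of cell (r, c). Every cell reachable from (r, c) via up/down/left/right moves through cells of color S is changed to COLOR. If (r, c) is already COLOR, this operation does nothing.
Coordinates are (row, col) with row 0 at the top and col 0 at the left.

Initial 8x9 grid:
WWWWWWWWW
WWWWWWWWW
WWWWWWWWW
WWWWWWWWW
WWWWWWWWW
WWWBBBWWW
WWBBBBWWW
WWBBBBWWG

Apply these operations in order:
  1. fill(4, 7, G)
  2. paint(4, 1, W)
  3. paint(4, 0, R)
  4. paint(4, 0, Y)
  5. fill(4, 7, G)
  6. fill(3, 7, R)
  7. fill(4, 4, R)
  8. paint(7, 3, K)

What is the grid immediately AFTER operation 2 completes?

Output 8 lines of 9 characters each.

After op 1 fill(4,7,G) [60 cells changed]:
GGGGGGGGG
GGGGGGGGG
GGGGGGGGG
GGGGGGGGG
GGGGGGGGG
GGGBBBGGG
GGBBBBGGG
GGBBBBGGG
After op 2 paint(4,1,W):
GGGGGGGGG
GGGGGGGGG
GGGGGGGGG
GGGGGGGGG
GWGGGGGGG
GGGBBBGGG
GGBBBBGGG
GGBBBBGGG

Answer: GGGGGGGGG
GGGGGGGGG
GGGGGGGGG
GGGGGGGGG
GWGGGGGGG
GGGBBBGGG
GGBBBBGGG
GGBBBBGGG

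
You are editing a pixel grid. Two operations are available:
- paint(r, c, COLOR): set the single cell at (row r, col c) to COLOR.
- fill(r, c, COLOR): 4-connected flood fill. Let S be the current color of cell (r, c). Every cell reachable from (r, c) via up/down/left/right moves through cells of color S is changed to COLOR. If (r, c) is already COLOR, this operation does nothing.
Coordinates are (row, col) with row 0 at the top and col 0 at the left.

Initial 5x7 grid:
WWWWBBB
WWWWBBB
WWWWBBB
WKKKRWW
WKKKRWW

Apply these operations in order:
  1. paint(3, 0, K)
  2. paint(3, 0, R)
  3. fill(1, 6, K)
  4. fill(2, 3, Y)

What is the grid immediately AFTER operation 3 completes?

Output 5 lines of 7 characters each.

After op 1 paint(3,0,K):
WWWWBBB
WWWWBBB
WWWWBBB
KKKKRWW
WKKKRWW
After op 2 paint(3,0,R):
WWWWBBB
WWWWBBB
WWWWBBB
RKKKRWW
WKKKRWW
After op 3 fill(1,6,K) [9 cells changed]:
WWWWKKK
WWWWKKK
WWWWKKK
RKKKRWW
WKKKRWW

Answer: WWWWKKK
WWWWKKK
WWWWKKK
RKKKRWW
WKKKRWW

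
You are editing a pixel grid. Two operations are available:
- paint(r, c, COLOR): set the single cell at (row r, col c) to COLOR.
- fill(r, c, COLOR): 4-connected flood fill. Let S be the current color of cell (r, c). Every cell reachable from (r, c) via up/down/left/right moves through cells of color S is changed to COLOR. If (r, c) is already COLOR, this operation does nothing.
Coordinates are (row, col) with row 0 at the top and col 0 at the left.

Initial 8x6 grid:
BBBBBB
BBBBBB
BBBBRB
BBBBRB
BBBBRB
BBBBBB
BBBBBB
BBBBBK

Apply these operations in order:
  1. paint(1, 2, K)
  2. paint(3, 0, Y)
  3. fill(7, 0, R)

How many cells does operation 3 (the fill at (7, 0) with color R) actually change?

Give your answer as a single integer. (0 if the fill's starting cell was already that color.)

Answer: 42

Derivation:
After op 1 paint(1,2,K):
BBBBBB
BBKBBB
BBBBRB
BBBBRB
BBBBRB
BBBBBB
BBBBBB
BBBBBK
After op 2 paint(3,0,Y):
BBBBBB
BBKBBB
BBBBRB
YBBBRB
BBBBRB
BBBBBB
BBBBBB
BBBBBK
After op 3 fill(7,0,R) [42 cells changed]:
RRRRRR
RRKRRR
RRRRRR
YRRRRR
RRRRRR
RRRRRR
RRRRRR
RRRRRK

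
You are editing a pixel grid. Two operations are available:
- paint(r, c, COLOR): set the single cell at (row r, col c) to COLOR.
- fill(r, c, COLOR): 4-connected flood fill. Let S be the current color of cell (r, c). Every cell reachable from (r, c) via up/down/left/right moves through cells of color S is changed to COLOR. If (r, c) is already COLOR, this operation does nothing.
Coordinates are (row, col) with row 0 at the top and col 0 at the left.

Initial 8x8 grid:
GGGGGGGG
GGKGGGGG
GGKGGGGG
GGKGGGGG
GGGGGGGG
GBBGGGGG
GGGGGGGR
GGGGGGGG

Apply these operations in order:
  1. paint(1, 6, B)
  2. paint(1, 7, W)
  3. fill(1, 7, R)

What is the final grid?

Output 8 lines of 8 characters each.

Answer: GGGGGGGG
GGKGGGBR
GGKGGGGG
GGKGGGGG
GGGGGGGG
GBBGGGGG
GGGGGGGR
GGGGGGGG

Derivation:
After op 1 paint(1,6,B):
GGGGGGGG
GGKGGGBG
GGKGGGGG
GGKGGGGG
GGGGGGGG
GBBGGGGG
GGGGGGGR
GGGGGGGG
After op 2 paint(1,7,W):
GGGGGGGG
GGKGGGBW
GGKGGGGG
GGKGGGGG
GGGGGGGG
GBBGGGGG
GGGGGGGR
GGGGGGGG
After op 3 fill(1,7,R) [1 cells changed]:
GGGGGGGG
GGKGGGBR
GGKGGGGG
GGKGGGGG
GGGGGGGG
GBBGGGGG
GGGGGGGR
GGGGGGGG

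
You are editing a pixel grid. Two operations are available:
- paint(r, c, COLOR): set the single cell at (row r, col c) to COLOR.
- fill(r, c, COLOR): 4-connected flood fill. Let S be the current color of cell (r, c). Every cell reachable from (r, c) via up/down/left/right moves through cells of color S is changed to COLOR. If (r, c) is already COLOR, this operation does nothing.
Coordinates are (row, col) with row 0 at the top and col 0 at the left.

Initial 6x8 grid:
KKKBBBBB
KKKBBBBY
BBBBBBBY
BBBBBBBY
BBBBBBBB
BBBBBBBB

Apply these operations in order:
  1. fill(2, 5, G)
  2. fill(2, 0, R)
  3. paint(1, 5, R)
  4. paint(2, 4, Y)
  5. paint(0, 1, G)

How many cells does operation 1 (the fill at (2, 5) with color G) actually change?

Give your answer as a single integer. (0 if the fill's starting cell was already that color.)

After op 1 fill(2,5,G) [39 cells changed]:
KKKGGGGG
KKKGGGGY
GGGGGGGY
GGGGGGGY
GGGGGGGG
GGGGGGGG

Answer: 39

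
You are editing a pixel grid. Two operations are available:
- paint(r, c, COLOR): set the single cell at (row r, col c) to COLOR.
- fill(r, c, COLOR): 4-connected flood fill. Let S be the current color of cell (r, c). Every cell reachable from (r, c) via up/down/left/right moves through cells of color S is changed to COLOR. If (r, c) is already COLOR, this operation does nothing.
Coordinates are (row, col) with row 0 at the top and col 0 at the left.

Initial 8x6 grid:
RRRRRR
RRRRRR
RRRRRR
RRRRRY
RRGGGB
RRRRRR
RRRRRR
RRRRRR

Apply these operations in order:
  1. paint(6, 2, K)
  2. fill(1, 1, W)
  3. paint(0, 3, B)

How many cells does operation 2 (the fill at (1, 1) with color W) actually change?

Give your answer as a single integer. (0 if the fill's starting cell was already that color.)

After op 1 paint(6,2,K):
RRRRRR
RRRRRR
RRRRRR
RRRRRY
RRGGGB
RRRRRR
RRKRRR
RRRRRR
After op 2 fill(1,1,W) [42 cells changed]:
WWWWWW
WWWWWW
WWWWWW
WWWWWY
WWGGGB
WWWWWW
WWKWWW
WWWWWW

Answer: 42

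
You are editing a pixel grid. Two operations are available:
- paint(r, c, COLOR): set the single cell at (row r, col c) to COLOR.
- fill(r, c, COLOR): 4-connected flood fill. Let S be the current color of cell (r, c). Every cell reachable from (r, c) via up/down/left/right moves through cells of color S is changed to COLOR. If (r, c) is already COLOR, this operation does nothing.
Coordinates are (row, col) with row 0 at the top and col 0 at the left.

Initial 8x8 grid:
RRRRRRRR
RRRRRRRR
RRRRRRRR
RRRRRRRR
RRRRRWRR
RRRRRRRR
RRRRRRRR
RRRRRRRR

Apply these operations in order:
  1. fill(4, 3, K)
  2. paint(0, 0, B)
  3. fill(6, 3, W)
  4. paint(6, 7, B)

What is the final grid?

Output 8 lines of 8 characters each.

Answer: BWWWWWWW
WWWWWWWW
WWWWWWWW
WWWWWWWW
WWWWWWWW
WWWWWWWW
WWWWWWWB
WWWWWWWW

Derivation:
After op 1 fill(4,3,K) [63 cells changed]:
KKKKKKKK
KKKKKKKK
KKKKKKKK
KKKKKKKK
KKKKKWKK
KKKKKKKK
KKKKKKKK
KKKKKKKK
After op 2 paint(0,0,B):
BKKKKKKK
KKKKKKKK
KKKKKKKK
KKKKKKKK
KKKKKWKK
KKKKKKKK
KKKKKKKK
KKKKKKKK
After op 3 fill(6,3,W) [62 cells changed]:
BWWWWWWW
WWWWWWWW
WWWWWWWW
WWWWWWWW
WWWWWWWW
WWWWWWWW
WWWWWWWW
WWWWWWWW
After op 4 paint(6,7,B):
BWWWWWWW
WWWWWWWW
WWWWWWWW
WWWWWWWW
WWWWWWWW
WWWWWWWW
WWWWWWWB
WWWWWWWW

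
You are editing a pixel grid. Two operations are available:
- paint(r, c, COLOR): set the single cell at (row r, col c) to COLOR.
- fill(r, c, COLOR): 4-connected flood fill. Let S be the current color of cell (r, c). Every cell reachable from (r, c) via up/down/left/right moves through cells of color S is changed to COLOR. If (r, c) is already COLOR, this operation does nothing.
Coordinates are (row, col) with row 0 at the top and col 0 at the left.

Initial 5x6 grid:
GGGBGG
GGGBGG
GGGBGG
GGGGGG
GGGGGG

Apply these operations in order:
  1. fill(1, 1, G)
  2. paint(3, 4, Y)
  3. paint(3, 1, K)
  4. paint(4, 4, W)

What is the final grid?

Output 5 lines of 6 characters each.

After op 1 fill(1,1,G) [0 cells changed]:
GGGBGG
GGGBGG
GGGBGG
GGGGGG
GGGGGG
After op 2 paint(3,4,Y):
GGGBGG
GGGBGG
GGGBGG
GGGGYG
GGGGGG
After op 3 paint(3,1,K):
GGGBGG
GGGBGG
GGGBGG
GKGGYG
GGGGGG
After op 4 paint(4,4,W):
GGGBGG
GGGBGG
GGGBGG
GKGGYG
GGGGWG

Answer: GGGBGG
GGGBGG
GGGBGG
GKGGYG
GGGGWG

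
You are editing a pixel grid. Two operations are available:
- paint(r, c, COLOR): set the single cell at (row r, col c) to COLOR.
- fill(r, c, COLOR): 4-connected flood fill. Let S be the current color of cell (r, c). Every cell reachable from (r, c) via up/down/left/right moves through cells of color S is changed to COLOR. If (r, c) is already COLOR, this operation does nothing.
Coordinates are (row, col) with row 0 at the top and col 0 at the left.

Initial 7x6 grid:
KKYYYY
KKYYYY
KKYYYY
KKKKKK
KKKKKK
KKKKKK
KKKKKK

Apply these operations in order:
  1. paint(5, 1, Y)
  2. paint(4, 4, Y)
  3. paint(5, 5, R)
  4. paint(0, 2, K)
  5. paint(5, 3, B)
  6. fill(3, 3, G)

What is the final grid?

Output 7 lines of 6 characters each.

Answer: GGGYYY
GGYYYY
GGYYYY
GGGGGG
GGGGYG
GYGBGR
GGGGGG

Derivation:
After op 1 paint(5,1,Y):
KKYYYY
KKYYYY
KKYYYY
KKKKKK
KKKKKK
KYKKKK
KKKKKK
After op 2 paint(4,4,Y):
KKYYYY
KKYYYY
KKYYYY
KKKKKK
KKKKYK
KYKKKK
KKKKKK
After op 3 paint(5,5,R):
KKYYYY
KKYYYY
KKYYYY
KKKKKK
KKKKYK
KYKKKR
KKKKKK
After op 4 paint(0,2,K):
KKKYYY
KKYYYY
KKYYYY
KKKKKK
KKKKYK
KYKKKR
KKKKKK
After op 5 paint(5,3,B):
KKKYYY
KKYYYY
KKYYYY
KKKKKK
KKKKYK
KYKBKR
KKKKKK
After op 6 fill(3,3,G) [27 cells changed]:
GGGYYY
GGYYYY
GGYYYY
GGGGGG
GGGGYG
GYGBGR
GGGGGG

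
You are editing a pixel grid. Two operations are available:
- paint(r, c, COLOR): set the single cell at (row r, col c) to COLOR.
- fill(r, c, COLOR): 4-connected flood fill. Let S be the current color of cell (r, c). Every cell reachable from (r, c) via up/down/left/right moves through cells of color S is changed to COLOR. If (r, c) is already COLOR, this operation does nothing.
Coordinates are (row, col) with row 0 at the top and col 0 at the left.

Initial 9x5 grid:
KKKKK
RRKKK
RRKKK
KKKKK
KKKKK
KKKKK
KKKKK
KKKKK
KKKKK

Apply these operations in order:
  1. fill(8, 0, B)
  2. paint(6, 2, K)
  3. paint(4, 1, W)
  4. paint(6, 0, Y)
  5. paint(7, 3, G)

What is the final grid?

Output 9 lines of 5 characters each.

After op 1 fill(8,0,B) [41 cells changed]:
BBBBB
RRBBB
RRBBB
BBBBB
BBBBB
BBBBB
BBBBB
BBBBB
BBBBB
After op 2 paint(6,2,K):
BBBBB
RRBBB
RRBBB
BBBBB
BBBBB
BBBBB
BBKBB
BBBBB
BBBBB
After op 3 paint(4,1,W):
BBBBB
RRBBB
RRBBB
BBBBB
BWBBB
BBBBB
BBKBB
BBBBB
BBBBB
After op 4 paint(6,0,Y):
BBBBB
RRBBB
RRBBB
BBBBB
BWBBB
BBBBB
YBKBB
BBBBB
BBBBB
After op 5 paint(7,3,G):
BBBBB
RRBBB
RRBBB
BBBBB
BWBBB
BBBBB
YBKBB
BBBGB
BBBBB

Answer: BBBBB
RRBBB
RRBBB
BBBBB
BWBBB
BBBBB
YBKBB
BBBGB
BBBBB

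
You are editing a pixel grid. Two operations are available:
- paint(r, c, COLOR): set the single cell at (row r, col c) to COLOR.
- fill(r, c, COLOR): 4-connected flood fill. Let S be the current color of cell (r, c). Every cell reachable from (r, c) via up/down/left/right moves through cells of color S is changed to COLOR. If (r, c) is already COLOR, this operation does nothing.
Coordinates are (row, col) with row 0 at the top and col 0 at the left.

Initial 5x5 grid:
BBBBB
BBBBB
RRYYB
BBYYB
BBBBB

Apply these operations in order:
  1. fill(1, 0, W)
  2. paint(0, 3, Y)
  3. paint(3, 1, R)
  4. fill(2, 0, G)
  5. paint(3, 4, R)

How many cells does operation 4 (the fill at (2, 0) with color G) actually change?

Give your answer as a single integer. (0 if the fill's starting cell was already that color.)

Answer: 3

Derivation:
After op 1 fill(1,0,W) [19 cells changed]:
WWWWW
WWWWW
RRYYW
WWYYW
WWWWW
After op 2 paint(0,3,Y):
WWWYW
WWWWW
RRYYW
WWYYW
WWWWW
After op 3 paint(3,1,R):
WWWYW
WWWWW
RRYYW
WRYYW
WWWWW
After op 4 fill(2,0,G) [3 cells changed]:
WWWYW
WWWWW
GGYYW
WGYYW
WWWWW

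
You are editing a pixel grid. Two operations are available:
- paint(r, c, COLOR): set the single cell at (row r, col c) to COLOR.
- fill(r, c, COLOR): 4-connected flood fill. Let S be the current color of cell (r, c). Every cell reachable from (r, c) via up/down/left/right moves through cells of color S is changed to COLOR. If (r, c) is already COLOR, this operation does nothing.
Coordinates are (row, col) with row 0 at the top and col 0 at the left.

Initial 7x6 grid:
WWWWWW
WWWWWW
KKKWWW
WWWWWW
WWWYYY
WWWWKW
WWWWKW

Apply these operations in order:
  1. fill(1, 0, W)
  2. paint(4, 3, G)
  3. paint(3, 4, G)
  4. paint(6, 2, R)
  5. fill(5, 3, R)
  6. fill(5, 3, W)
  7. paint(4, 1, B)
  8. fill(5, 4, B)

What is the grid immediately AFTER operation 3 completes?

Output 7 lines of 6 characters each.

Answer: WWWWWW
WWWWWW
KKKWWW
WWWWGW
WWWGYY
WWWWKW
WWWWKW

Derivation:
After op 1 fill(1,0,W) [0 cells changed]:
WWWWWW
WWWWWW
KKKWWW
WWWWWW
WWWYYY
WWWWKW
WWWWKW
After op 2 paint(4,3,G):
WWWWWW
WWWWWW
KKKWWW
WWWWWW
WWWGYY
WWWWKW
WWWWKW
After op 3 paint(3,4,G):
WWWWWW
WWWWWW
KKKWWW
WWWWGW
WWWGYY
WWWWKW
WWWWKW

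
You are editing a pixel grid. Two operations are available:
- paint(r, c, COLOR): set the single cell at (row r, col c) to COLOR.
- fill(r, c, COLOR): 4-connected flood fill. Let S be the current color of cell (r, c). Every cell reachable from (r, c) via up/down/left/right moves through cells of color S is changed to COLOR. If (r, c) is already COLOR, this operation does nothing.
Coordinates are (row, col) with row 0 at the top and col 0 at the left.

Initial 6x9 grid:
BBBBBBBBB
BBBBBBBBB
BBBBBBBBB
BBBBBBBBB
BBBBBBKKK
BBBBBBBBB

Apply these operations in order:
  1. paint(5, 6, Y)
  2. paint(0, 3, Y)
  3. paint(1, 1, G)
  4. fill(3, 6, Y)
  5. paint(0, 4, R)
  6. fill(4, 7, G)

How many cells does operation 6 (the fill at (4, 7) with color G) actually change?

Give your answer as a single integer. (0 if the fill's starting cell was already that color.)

After op 1 paint(5,6,Y):
BBBBBBBBB
BBBBBBBBB
BBBBBBBBB
BBBBBBBBB
BBBBBBKKK
BBBBBBYBB
After op 2 paint(0,3,Y):
BBBYBBBBB
BBBBBBBBB
BBBBBBBBB
BBBBBBBBB
BBBBBBKKK
BBBBBBYBB
After op 3 paint(1,1,G):
BBBYBBBBB
BGBBBBBBB
BBBBBBBBB
BBBBBBBBB
BBBBBBKKK
BBBBBBYBB
After op 4 fill(3,6,Y) [46 cells changed]:
YYYYYYYYY
YGYYYYYYY
YYYYYYYYY
YYYYYYYYY
YYYYYYKKK
YYYYYYYBB
After op 5 paint(0,4,R):
YYYYRYYYY
YGYYYYYYY
YYYYYYYYY
YYYYYYYYY
YYYYYYKKK
YYYYYYYBB
After op 6 fill(4,7,G) [3 cells changed]:
YYYYRYYYY
YGYYYYYYY
YYYYYYYYY
YYYYYYYYY
YYYYYYGGG
YYYYYYYBB

Answer: 3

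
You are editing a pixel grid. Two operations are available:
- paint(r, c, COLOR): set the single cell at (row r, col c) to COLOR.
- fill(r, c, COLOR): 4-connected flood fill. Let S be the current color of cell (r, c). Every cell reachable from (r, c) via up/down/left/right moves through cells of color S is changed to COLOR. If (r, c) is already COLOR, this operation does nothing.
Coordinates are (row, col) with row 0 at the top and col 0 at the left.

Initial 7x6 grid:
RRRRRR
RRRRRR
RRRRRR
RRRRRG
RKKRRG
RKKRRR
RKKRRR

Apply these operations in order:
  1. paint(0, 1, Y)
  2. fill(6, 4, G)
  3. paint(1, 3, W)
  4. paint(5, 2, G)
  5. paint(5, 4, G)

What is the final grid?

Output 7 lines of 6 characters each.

After op 1 paint(0,1,Y):
RYRRRR
RRRRRR
RRRRRR
RRRRRG
RKKRRG
RKKRRR
RKKRRR
After op 2 fill(6,4,G) [33 cells changed]:
GYGGGG
GGGGGG
GGGGGG
GGGGGG
GKKGGG
GKKGGG
GKKGGG
After op 3 paint(1,3,W):
GYGGGG
GGGWGG
GGGGGG
GGGGGG
GKKGGG
GKKGGG
GKKGGG
After op 4 paint(5,2,G):
GYGGGG
GGGWGG
GGGGGG
GGGGGG
GKKGGG
GKGGGG
GKKGGG
After op 5 paint(5,4,G):
GYGGGG
GGGWGG
GGGGGG
GGGGGG
GKKGGG
GKGGGG
GKKGGG

Answer: GYGGGG
GGGWGG
GGGGGG
GGGGGG
GKKGGG
GKGGGG
GKKGGG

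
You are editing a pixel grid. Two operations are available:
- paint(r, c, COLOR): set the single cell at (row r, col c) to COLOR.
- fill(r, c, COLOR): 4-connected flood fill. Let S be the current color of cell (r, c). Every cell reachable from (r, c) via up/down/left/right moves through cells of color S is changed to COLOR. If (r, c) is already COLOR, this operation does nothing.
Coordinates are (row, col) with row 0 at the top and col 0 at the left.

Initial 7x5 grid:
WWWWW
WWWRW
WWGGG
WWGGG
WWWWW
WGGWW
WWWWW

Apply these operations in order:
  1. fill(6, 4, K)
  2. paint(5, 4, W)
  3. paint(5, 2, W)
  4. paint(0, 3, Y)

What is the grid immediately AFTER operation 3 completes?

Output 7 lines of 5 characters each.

After op 1 fill(6,4,K) [26 cells changed]:
KKKKK
KKKRK
KKGGG
KKGGG
KKKKK
KGGKK
KKKKK
After op 2 paint(5,4,W):
KKKKK
KKKRK
KKGGG
KKGGG
KKKKK
KGGKW
KKKKK
After op 3 paint(5,2,W):
KKKKK
KKKRK
KKGGG
KKGGG
KKKKK
KGWKW
KKKKK

Answer: KKKKK
KKKRK
KKGGG
KKGGG
KKKKK
KGWKW
KKKKK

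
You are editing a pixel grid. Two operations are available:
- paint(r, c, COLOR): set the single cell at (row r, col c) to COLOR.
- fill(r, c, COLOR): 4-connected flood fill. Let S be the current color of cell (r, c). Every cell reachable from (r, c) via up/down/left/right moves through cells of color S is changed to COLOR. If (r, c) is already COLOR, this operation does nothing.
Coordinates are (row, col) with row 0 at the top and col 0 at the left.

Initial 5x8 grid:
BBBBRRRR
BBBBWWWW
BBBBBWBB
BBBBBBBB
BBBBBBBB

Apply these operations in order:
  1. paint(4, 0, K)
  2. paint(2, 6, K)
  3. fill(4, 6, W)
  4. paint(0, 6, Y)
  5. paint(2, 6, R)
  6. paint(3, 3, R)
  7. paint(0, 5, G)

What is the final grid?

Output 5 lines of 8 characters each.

After op 1 paint(4,0,K):
BBBBRRRR
BBBBWWWW
BBBBBWBB
BBBBBBBB
KBBBBBBB
After op 2 paint(2,6,K):
BBBBRRRR
BBBBWWWW
BBBBBWKB
BBBBBBBB
KBBBBBBB
After op 3 fill(4,6,W) [29 cells changed]:
WWWWRRRR
WWWWWWWW
WWWWWWKW
WWWWWWWW
KWWWWWWW
After op 4 paint(0,6,Y):
WWWWRRYR
WWWWWWWW
WWWWWWKW
WWWWWWWW
KWWWWWWW
After op 5 paint(2,6,R):
WWWWRRYR
WWWWWWWW
WWWWWWRW
WWWWWWWW
KWWWWWWW
After op 6 paint(3,3,R):
WWWWRRYR
WWWWWWWW
WWWWWWRW
WWWRWWWW
KWWWWWWW
After op 7 paint(0,5,G):
WWWWRGYR
WWWWWWWW
WWWWWWRW
WWWRWWWW
KWWWWWWW

Answer: WWWWRGYR
WWWWWWWW
WWWWWWRW
WWWRWWWW
KWWWWWWW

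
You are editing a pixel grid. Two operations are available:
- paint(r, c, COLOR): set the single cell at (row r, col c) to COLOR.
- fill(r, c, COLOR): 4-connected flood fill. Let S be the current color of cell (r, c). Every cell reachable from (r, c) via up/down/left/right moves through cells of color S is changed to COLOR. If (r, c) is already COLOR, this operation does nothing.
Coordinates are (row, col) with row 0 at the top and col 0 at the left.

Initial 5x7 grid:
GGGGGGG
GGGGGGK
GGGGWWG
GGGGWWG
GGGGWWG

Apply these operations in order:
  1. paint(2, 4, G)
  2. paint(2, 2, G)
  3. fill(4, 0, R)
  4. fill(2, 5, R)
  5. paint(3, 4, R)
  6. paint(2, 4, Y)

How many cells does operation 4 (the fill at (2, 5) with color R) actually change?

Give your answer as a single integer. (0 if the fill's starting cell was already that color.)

After op 1 paint(2,4,G):
GGGGGGG
GGGGGGK
GGGGGWG
GGGGWWG
GGGGWWG
After op 2 paint(2,2,G):
GGGGGGG
GGGGGGK
GGGGGWG
GGGGWWG
GGGGWWG
After op 3 fill(4,0,R) [26 cells changed]:
RRRRRRR
RRRRRRK
RRRRRWG
RRRRWWG
RRRRWWG
After op 4 fill(2,5,R) [5 cells changed]:
RRRRRRR
RRRRRRK
RRRRRRG
RRRRRRG
RRRRRRG

Answer: 5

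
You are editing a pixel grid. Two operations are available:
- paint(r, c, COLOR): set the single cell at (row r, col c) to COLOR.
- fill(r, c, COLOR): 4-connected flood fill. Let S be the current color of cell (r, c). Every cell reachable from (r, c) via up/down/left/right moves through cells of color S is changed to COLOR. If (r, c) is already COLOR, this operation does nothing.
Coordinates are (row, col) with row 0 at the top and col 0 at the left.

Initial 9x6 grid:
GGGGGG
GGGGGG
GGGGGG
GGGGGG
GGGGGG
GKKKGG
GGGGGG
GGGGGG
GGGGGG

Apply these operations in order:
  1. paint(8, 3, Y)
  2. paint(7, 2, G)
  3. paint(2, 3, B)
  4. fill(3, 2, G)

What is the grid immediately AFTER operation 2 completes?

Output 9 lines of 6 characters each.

Answer: GGGGGG
GGGGGG
GGGGGG
GGGGGG
GGGGGG
GKKKGG
GGGGGG
GGGGGG
GGGYGG

Derivation:
After op 1 paint(8,3,Y):
GGGGGG
GGGGGG
GGGGGG
GGGGGG
GGGGGG
GKKKGG
GGGGGG
GGGGGG
GGGYGG
After op 2 paint(7,2,G):
GGGGGG
GGGGGG
GGGGGG
GGGGGG
GGGGGG
GKKKGG
GGGGGG
GGGGGG
GGGYGG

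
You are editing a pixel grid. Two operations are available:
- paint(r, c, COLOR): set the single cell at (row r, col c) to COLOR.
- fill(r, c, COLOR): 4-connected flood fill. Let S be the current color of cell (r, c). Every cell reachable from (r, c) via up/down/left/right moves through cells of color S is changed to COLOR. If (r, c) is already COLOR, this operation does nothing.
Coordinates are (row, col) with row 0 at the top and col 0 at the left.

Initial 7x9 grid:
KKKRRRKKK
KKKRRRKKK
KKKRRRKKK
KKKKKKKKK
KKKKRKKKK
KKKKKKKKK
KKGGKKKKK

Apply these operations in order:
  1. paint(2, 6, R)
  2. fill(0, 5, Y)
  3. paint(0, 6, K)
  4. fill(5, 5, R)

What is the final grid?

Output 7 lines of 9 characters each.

After op 1 paint(2,6,R):
KKKRRRKKK
KKKRRRKKK
KKKRRRRKK
KKKKKKKKK
KKKKRKKKK
KKKKKKKKK
KKGGKKKKK
After op 2 fill(0,5,Y) [10 cells changed]:
KKKYYYKKK
KKKYYYKKK
KKKYYYYKK
KKKKKKKKK
KKKKRKKKK
KKKKKKKKK
KKGGKKKKK
After op 3 paint(0,6,K):
KKKYYYKKK
KKKYYYKKK
KKKYYYYKK
KKKKKKKKK
KKKKRKKKK
KKKKKKKKK
KKGGKKKKK
After op 4 fill(5,5,R) [50 cells changed]:
RRRYYYRRR
RRRYYYRRR
RRRYYYYRR
RRRRRRRRR
RRRRRRRRR
RRRRRRRRR
RRGGRRRRR

Answer: RRRYYYRRR
RRRYYYRRR
RRRYYYYRR
RRRRRRRRR
RRRRRRRRR
RRRRRRRRR
RRGGRRRRR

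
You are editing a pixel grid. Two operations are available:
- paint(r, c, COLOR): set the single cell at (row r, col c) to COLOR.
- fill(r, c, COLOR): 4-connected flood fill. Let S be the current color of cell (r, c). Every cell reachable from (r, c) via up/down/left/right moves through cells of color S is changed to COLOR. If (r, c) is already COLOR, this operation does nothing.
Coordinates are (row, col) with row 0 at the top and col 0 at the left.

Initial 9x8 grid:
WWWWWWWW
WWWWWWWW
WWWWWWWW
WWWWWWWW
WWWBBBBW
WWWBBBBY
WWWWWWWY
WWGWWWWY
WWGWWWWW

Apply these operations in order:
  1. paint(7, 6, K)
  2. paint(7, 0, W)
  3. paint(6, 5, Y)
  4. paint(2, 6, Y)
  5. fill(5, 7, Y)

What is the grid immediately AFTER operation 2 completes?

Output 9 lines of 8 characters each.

After op 1 paint(7,6,K):
WWWWWWWW
WWWWWWWW
WWWWWWWW
WWWWWWWW
WWWBBBBW
WWWBBBBY
WWWWWWWY
WWGWWWKY
WWGWWWWW
After op 2 paint(7,0,W):
WWWWWWWW
WWWWWWWW
WWWWWWWW
WWWWWWWW
WWWBBBBW
WWWBBBBY
WWWWWWWY
WWGWWWKY
WWGWWWWW

Answer: WWWWWWWW
WWWWWWWW
WWWWWWWW
WWWWWWWW
WWWBBBBW
WWWBBBBY
WWWWWWWY
WWGWWWKY
WWGWWWWW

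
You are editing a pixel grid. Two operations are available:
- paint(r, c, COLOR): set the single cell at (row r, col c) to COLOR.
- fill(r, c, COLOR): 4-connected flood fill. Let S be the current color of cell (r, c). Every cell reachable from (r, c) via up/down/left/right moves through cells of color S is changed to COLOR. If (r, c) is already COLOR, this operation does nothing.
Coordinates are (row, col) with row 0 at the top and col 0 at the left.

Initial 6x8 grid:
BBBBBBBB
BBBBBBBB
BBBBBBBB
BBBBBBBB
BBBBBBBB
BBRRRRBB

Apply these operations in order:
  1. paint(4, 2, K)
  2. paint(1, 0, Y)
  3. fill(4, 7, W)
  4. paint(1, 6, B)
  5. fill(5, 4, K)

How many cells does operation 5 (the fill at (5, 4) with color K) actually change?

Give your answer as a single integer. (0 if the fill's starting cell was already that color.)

After op 1 paint(4,2,K):
BBBBBBBB
BBBBBBBB
BBBBBBBB
BBBBBBBB
BBKBBBBB
BBRRRRBB
After op 2 paint(1,0,Y):
BBBBBBBB
YBBBBBBB
BBBBBBBB
BBBBBBBB
BBKBBBBB
BBRRRRBB
After op 3 fill(4,7,W) [42 cells changed]:
WWWWWWWW
YWWWWWWW
WWWWWWWW
WWWWWWWW
WWKWWWWW
WWRRRRWW
After op 4 paint(1,6,B):
WWWWWWWW
YWWWWWBW
WWWWWWWW
WWWWWWWW
WWKWWWWW
WWRRRRWW
After op 5 fill(5,4,K) [4 cells changed]:
WWWWWWWW
YWWWWWBW
WWWWWWWW
WWWWWWWW
WWKWWWWW
WWKKKKWW

Answer: 4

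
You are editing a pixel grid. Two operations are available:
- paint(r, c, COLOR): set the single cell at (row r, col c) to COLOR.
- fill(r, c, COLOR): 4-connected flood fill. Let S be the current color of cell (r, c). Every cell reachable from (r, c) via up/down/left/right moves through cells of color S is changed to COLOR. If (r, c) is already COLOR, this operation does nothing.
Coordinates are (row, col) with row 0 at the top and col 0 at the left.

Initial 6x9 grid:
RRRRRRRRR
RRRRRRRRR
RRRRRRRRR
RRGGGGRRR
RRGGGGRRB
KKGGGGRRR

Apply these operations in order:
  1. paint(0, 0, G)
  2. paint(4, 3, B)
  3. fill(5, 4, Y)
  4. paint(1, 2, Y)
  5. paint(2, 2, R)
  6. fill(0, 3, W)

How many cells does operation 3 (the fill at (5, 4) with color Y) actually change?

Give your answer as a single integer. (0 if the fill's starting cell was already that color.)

Answer: 11

Derivation:
After op 1 paint(0,0,G):
GRRRRRRRR
RRRRRRRRR
RRRRRRRRR
RRGGGGRRR
RRGGGGRRB
KKGGGGRRR
After op 2 paint(4,3,B):
GRRRRRRRR
RRRRRRRRR
RRRRRRRRR
RRGGGGRRR
RRGBGGRRB
KKGGGGRRR
After op 3 fill(5,4,Y) [11 cells changed]:
GRRRRRRRR
RRRRRRRRR
RRRRRRRRR
RRYYYYRRR
RRYBYYRRB
KKYYYYRRR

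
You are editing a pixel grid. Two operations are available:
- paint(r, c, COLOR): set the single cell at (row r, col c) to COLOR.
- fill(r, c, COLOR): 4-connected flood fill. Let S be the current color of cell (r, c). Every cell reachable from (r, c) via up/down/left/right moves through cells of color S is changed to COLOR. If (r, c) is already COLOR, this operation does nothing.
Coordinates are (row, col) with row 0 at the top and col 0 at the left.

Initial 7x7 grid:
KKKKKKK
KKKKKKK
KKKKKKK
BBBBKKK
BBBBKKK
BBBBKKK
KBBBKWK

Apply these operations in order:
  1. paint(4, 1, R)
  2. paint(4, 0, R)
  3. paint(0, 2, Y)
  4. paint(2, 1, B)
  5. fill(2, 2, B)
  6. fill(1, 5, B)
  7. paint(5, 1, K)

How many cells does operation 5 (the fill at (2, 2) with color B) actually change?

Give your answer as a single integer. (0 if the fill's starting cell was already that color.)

After op 1 paint(4,1,R):
KKKKKKK
KKKKKKK
KKKKKKK
BBBBKKK
BRBBKKK
BBBBKKK
KBBBKWK
After op 2 paint(4,0,R):
KKKKKKK
KKKKKKK
KKKKKKK
BBBBKKK
RRBBKKK
BBBBKKK
KBBBKWK
After op 3 paint(0,2,Y):
KKYKKKK
KKKKKKK
KKKKKKK
BBBBKKK
RRBBKKK
BBBBKKK
KBBBKWK
After op 4 paint(2,1,B):
KKYKKKK
KKKKKKK
KBKKKKK
BBBBKKK
RRBBKKK
BBBBKKK
KBBBKWK
After op 5 fill(2,2,B) [30 cells changed]:
BBYBBBB
BBBBBBB
BBBBBBB
BBBBBBB
RRBBBBB
BBBBBBB
KBBBBWB

Answer: 30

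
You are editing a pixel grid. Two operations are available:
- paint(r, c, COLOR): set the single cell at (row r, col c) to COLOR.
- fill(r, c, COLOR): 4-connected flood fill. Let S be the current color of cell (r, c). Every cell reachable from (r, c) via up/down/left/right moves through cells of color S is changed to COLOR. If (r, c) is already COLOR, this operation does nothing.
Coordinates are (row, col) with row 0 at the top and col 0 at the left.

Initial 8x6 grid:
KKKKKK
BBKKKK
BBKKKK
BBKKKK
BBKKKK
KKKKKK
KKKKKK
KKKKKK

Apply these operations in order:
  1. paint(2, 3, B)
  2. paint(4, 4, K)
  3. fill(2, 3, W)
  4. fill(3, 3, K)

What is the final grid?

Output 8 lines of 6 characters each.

After op 1 paint(2,3,B):
KKKKKK
BBKKKK
BBKBKK
BBKKKK
BBKKKK
KKKKKK
KKKKKK
KKKKKK
After op 2 paint(4,4,K):
KKKKKK
BBKKKK
BBKBKK
BBKKKK
BBKKKK
KKKKKK
KKKKKK
KKKKKK
After op 3 fill(2,3,W) [1 cells changed]:
KKKKKK
BBKKKK
BBKWKK
BBKKKK
BBKKKK
KKKKKK
KKKKKK
KKKKKK
After op 4 fill(3,3,K) [0 cells changed]:
KKKKKK
BBKKKK
BBKWKK
BBKKKK
BBKKKK
KKKKKK
KKKKKK
KKKKKK

Answer: KKKKKK
BBKKKK
BBKWKK
BBKKKK
BBKKKK
KKKKKK
KKKKKK
KKKKKK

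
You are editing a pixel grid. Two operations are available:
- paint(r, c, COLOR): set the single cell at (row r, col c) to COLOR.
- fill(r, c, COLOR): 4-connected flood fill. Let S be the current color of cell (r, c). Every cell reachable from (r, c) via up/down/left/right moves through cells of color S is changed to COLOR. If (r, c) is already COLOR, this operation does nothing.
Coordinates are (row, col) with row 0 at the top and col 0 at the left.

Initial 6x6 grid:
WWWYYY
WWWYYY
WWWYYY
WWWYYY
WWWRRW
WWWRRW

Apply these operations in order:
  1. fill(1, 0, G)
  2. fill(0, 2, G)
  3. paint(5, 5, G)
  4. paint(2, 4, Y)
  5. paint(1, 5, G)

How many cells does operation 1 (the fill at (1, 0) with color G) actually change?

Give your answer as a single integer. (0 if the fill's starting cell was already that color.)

Answer: 18

Derivation:
After op 1 fill(1,0,G) [18 cells changed]:
GGGYYY
GGGYYY
GGGYYY
GGGYYY
GGGRRW
GGGRRW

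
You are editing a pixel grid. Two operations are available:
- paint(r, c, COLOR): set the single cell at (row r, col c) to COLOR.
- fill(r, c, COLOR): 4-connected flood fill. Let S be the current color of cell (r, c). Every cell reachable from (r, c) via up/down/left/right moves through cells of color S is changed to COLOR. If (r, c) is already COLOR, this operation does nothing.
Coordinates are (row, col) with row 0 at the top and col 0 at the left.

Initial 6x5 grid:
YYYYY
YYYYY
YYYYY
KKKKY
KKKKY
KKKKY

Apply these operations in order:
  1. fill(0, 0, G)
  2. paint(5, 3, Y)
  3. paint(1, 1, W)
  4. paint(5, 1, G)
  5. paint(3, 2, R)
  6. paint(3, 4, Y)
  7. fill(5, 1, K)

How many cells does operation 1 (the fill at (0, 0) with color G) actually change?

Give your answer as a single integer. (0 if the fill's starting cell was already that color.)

Answer: 18

Derivation:
After op 1 fill(0,0,G) [18 cells changed]:
GGGGG
GGGGG
GGGGG
KKKKG
KKKKG
KKKKG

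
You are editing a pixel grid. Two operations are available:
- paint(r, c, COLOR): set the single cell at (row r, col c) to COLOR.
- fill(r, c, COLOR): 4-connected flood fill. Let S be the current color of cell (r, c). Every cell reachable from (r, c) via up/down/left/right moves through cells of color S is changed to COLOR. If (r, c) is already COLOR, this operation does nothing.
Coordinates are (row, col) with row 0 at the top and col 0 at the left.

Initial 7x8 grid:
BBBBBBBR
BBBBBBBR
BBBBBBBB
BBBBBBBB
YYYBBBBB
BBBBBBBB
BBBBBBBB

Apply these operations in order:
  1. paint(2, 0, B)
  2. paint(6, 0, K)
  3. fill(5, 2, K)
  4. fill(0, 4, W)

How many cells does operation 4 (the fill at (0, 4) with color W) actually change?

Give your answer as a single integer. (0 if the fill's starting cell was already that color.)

Answer: 51

Derivation:
After op 1 paint(2,0,B):
BBBBBBBR
BBBBBBBR
BBBBBBBB
BBBBBBBB
YYYBBBBB
BBBBBBBB
BBBBBBBB
After op 2 paint(6,0,K):
BBBBBBBR
BBBBBBBR
BBBBBBBB
BBBBBBBB
YYYBBBBB
BBBBBBBB
KBBBBBBB
After op 3 fill(5,2,K) [50 cells changed]:
KKKKKKKR
KKKKKKKR
KKKKKKKK
KKKKKKKK
YYYKKKKK
KKKKKKKK
KKKKKKKK
After op 4 fill(0,4,W) [51 cells changed]:
WWWWWWWR
WWWWWWWR
WWWWWWWW
WWWWWWWW
YYYWWWWW
WWWWWWWW
WWWWWWWW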